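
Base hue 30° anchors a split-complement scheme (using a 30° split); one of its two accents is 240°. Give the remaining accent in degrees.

180°

Split-complementary hues sit 30° either side of the complement.
Complement of the base 30°: 30 + 180 = 210°
The given accent 240° is 30° one side of 210°; the other accent sits 30° the other side: 210 − 30 = 180°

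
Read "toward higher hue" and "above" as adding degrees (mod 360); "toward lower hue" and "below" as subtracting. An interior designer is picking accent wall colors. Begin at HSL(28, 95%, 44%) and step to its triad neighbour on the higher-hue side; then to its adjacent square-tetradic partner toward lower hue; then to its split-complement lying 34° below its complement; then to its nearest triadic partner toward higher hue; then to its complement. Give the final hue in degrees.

28 + 120 = 148°   (triadic ↑)
148 − 90 = 58°   (square ↓)
58 + 146 = 204°   (split-comp 34° ↓)
204 + 120 = 324°   (triadic ↑)
324 + 180 = 504 → 504 − 360 = 144°   (complement)

144°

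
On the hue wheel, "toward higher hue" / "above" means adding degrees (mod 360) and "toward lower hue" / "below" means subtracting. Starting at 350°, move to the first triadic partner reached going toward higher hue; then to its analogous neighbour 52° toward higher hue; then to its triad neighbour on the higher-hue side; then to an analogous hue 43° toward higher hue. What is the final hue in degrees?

+120° (triadic ↑): 350 + 120 = 470 → 470 − 360 = 110°
+52° (analog 52° ↑): 110 + 52 = 162°
+120° (triadic ↑): 162 + 120 = 282°
+43° (analog 43° ↑): 282 + 43 = 325°

325°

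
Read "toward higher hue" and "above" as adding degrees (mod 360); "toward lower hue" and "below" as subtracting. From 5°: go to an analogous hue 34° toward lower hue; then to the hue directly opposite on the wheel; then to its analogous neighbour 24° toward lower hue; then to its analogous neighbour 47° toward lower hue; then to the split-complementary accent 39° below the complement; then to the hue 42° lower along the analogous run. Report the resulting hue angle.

5 − 34 = -29 → -29 + 360 = 331°   (analog 34° ↓)
331 + 180 = 511 → 511 − 360 = 151°   (complement)
151 − 24 = 127°   (analog 24° ↓)
127 − 47 = 80°   (analog 47° ↓)
80 + 141 = 221°   (split-comp 39° ↓)
221 − 42 = 179°   (analog 42° ↓)

179°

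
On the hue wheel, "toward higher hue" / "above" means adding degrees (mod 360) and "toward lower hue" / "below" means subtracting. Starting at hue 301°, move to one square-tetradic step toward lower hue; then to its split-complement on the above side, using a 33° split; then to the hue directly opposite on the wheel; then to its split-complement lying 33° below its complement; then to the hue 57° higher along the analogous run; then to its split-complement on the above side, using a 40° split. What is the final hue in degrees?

square ↓ −90°: 301 − 90 = 211°
split-comp 33° ↑ +213°: 211 + 213 = 424 → 424 − 360 = 64°
complement +180°: 64 + 180 = 244°
split-comp 33° ↓ +147°: 244 + 147 = 391 → 391 − 360 = 31°
analog 57° ↑ +57°: 31 + 57 = 88°
split-comp 40° ↑ +220°: 88 + 220 = 308°

308°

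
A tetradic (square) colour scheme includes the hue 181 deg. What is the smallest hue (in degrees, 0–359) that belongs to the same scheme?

1°

A square tetradic scheme places four hues every 90°.
The full set through 181° is {1°, 91°, 181°, 271°}.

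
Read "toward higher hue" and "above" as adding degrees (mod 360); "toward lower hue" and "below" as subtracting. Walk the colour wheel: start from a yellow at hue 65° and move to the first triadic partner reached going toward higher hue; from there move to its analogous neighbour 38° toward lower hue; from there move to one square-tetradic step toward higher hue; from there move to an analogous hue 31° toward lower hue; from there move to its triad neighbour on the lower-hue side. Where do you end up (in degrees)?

86°

triadic ↑ +120°: 65 + 120 = 185°
analog 38° ↓ −38°: 185 − 38 = 147°
square ↑ +90°: 147 + 90 = 237°
analog 31° ↓ −31°: 237 − 31 = 206°
triadic ↓ −120°: 206 − 120 = 86°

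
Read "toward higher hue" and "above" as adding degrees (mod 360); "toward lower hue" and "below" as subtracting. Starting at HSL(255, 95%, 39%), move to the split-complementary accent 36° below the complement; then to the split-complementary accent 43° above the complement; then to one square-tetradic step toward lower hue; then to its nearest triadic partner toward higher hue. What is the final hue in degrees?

292°

+144° (split-comp 36° ↓): 255 + 144 = 399 → 399 − 360 = 39°
+223° (split-comp 43° ↑): 39 + 223 = 262°
−90° (square ↓): 262 − 90 = 172°
+120° (triadic ↑): 172 + 120 = 292°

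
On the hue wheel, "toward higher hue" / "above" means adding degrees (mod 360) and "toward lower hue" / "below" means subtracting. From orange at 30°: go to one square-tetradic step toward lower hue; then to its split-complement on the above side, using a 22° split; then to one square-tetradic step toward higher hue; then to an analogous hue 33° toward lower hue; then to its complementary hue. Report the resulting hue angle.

square ↓ −90°: 30 − 90 = -60 → -60 + 360 = 300°
split-comp 22° ↑ +202°: 300 + 202 = 502 → 502 − 360 = 142°
square ↑ +90°: 142 + 90 = 232°
analog 33° ↓ −33°: 232 − 33 = 199°
complement +180°: 199 + 180 = 379 → 379 − 360 = 19°

19°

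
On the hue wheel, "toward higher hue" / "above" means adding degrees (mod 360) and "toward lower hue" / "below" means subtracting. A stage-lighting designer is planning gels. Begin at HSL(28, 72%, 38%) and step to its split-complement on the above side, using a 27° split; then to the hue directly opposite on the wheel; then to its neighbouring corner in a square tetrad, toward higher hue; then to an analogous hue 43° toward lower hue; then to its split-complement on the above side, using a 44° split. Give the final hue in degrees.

326°

split-comp 27° ↑ +207°: 28 + 207 = 235°
complement +180°: 235 + 180 = 415 → 415 − 360 = 55°
square ↑ +90°: 55 + 90 = 145°
analog 43° ↓ −43°: 145 − 43 = 102°
split-comp 44° ↑ +224°: 102 + 224 = 326°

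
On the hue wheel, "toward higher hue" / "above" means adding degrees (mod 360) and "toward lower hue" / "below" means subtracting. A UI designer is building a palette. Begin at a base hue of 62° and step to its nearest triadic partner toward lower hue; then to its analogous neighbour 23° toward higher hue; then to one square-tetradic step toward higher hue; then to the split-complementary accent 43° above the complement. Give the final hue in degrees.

278°

−120° (triadic ↓): 62 − 120 = -58 → -58 + 360 = 302°
+23° (analog 23° ↑): 302 + 23 = 325°
+90° (square ↑): 325 + 90 = 415 → 415 − 360 = 55°
+223° (split-comp 43° ↑): 55 + 223 = 278°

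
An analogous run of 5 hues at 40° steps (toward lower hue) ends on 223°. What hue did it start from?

4 steps of 40° (toward lower hue) give a net shift of −160°.
Start = end − shift: 223 + 160 = 383 → 383 − 360 = 23°

23°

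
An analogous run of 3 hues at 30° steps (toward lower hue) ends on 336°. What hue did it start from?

36°

2 steps of 30° (toward lower hue) give a net shift of −60°.
Start = end − shift: 336 + 60 = 396 → 396 − 360 = 36°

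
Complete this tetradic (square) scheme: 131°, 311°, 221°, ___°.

A square tetradic scheme places four hues every 90°.
The full set through 131° is {41°, 131°, 221°, 311°}.
Given {131°, 221°, 311°}, the missing hue is 41°.

41°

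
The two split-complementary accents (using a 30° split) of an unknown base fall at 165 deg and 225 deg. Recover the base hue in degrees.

15°

The accents sit 30° either side of the complement, so the complement is their short-arc midpoint on the wheel.
Short-arc midpoint of 165° and 225°: 195°.
Base is 180° from the complement: 195 − 180 = 15°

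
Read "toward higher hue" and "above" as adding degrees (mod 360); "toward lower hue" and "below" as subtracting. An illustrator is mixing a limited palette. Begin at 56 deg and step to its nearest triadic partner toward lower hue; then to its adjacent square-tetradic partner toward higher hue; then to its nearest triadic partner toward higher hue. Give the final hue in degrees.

146°

−120° (triadic ↓): 56 − 120 = -64 → -64 + 360 = 296°
+90° (square ↑): 296 + 90 = 386 → 386 − 360 = 26°
+120° (triadic ↑): 26 + 120 = 146°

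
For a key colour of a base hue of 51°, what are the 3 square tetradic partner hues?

141°, 231° and 321°

A square tetradic scheme places four hues every 90°.
51 + 90 = 141°
51 + 180 = 231°
51 + 270 = 321°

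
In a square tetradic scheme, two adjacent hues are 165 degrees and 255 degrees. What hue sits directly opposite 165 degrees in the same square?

345°

A square tetradic scheme places four hues 90° apart; opposite corners are 180° apart.
165 + 180 = 345°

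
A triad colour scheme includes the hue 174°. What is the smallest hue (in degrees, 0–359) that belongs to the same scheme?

A triad places three hues 120° apart.
The full set through 174° is {54°, 174°, 294°}.

54°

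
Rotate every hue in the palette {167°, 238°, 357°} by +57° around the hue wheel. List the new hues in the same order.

224°, 295°, 54°

167 + 57 = 224°
238 + 57 = 295°
357 + 57 = 414 → 414 − 360 = 54°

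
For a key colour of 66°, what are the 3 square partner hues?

A square tetradic scheme places four hues every 90°.
66 + 90 = 156°
66 + 180 = 246°
66 + 270 = 336°

156°, 246°, 336°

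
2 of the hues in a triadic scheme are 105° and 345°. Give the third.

225°

A triad places three hues 120° apart.
The full set through 105° is {105°, 225°, 345°}.
Given {105°, 345°}, the missing hue is 225°.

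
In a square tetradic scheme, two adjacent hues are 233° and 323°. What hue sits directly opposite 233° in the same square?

A square tetradic scheme places four hues 90° apart; opposite corners are 180° apart.
233 + 180 = 413 → 413 − 360 = 53°

53°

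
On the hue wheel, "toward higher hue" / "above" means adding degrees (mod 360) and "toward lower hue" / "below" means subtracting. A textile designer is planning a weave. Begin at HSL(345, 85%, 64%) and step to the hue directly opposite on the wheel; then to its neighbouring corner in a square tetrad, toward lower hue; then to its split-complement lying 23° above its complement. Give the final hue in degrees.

complement +180°: 345 + 180 = 525 → 525 − 360 = 165°
square ↓ −90°: 165 − 90 = 75°
split-comp 23° ↑ +203°: 75 + 203 = 278°

278°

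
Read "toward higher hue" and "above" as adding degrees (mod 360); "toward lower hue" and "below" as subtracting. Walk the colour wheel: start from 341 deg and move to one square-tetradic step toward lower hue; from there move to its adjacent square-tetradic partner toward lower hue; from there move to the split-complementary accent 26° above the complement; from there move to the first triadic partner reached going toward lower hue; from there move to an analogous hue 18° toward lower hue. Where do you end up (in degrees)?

−90° (square ↓): 341 − 90 = 251°
−90° (square ↓): 251 − 90 = 161°
+206° (split-comp 26° ↑): 161 + 206 = 367 → 367 − 360 = 7°
−120° (triadic ↓): 7 − 120 = -113 → -113 + 360 = 247°
−18° (analog 18° ↓): 247 − 18 = 229°

229°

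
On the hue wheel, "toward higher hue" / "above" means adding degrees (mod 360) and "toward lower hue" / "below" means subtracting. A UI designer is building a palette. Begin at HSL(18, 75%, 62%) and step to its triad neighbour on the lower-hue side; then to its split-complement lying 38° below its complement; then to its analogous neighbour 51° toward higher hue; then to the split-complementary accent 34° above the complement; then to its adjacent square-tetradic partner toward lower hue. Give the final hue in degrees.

triadic ↓ −120°: 18 − 120 = -102 → -102 + 360 = 258°
split-comp 38° ↓ +142°: 258 + 142 = 400 → 400 − 360 = 40°
analog 51° ↑ +51°: 40 + 51 = 91°
split-comp 34° ↑ +214°: 91 + 214 = 305°
square ↓ −90°: 305 − 90 = 215°

215°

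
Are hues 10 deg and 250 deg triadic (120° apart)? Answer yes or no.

Angular distance: |10 − 250| = 240; shorter arc = 360 − 240 = 120°.
Triadic (120° apart) requires 120°.

yes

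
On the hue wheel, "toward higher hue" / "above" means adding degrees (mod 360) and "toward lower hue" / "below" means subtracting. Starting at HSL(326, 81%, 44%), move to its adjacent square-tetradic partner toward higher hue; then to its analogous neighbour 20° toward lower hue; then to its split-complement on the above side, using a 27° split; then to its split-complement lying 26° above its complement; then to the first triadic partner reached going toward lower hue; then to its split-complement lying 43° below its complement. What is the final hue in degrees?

106°

326 + 90 = 416 → 416 − 360 = 56°   (square ↑)
56 − 20 = 36°   (analog 20° ↓)
36 + 207 = 243°   (split-comp 27° ↑)
243 + 206 = 449 → 449 − 360 = 89°   (split-comp 26° ↑)
89 − 120 = -31 → -31 + 360 = 329°   (triadic ↓)
329 + 137 = 466 → 466 − 360 = 106°   (split-comp 43° ↓)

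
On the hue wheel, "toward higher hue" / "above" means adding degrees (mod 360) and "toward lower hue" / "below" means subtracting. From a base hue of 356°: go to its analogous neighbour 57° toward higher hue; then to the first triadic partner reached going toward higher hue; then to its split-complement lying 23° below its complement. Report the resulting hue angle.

330°

analog 57° ↑ +57°: 356 + 57 = 413 → 413 − 360 = 53°
triadic ↑ +120°: 53 + 120 = 173°
split-comp 23° ↓ +157°: 173 + 157 = 330°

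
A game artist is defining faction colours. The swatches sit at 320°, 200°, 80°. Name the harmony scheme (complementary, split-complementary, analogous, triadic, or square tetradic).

triadic

Sort the hues: 80°, 200°, 320°.
Successive gaps around the wheel: 120°, 120°, 120°.
Three hues equally spaced 120° apart form a triad.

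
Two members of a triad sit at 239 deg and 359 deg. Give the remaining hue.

119°

A triad spaces three hues 120° apart.
The full set is {119°, 239°, 359°}.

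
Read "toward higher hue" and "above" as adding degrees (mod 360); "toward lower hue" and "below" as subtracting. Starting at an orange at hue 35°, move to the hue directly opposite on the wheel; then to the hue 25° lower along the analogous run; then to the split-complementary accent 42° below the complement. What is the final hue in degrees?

complement +180°: 35 + 180 = 215°
analog 25° ↓ −25°: 215 − 25 = 190°
split-comp 42° ↓ +138°: 190 + 138 = 328°

328°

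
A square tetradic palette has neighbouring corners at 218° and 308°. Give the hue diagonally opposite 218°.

A square tetradic scheme places four hues 90° apart; opposite corners are 180° apart.
218 + 180 = 398 → 398 − 360 = 38°

38°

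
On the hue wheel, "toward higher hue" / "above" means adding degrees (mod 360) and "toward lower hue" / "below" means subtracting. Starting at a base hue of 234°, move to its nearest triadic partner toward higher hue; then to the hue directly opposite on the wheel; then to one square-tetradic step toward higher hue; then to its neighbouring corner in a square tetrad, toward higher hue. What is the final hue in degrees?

triadic ↑ +120°: 234 + 120 = 354°
complement +180°: 354 + 180 = 534 → 534 − 360 = 174°
square ↑ +90°: 174 + 90 = 264°
square ↑ +90°: 264 + 90 = 354°

354°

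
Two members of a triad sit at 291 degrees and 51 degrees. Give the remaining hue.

171°

A triad spaces three hues 120° apart.
The full set is {51°, 171°, 291°}.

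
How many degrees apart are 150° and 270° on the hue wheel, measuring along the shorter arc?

|150 − 270| = 120.
120 ≤ 180, so the shorter arc is 120°.

120°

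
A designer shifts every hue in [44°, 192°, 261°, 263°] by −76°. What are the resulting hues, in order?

44 − 76 = -32 → -32 + 360 = 328°
192 − 76 = 116°
261 − 76 = 185°
263 − 76 = 187°

328°, 116°, 185°, 187°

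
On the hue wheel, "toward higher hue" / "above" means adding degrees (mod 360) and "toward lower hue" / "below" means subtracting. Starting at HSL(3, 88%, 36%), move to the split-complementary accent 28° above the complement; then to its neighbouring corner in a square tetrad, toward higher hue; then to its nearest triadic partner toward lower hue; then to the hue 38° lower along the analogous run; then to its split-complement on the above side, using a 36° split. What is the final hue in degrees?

3 + 208 = 211°   (split-comp 28° ↑)
211 + 90 = 301°   (square ↑)
301 − 120 = 181°   (triadic ↓)
181 − 38 = 143°   (analog 38° ↓)
143 + 216 = 359°   (split-comp 36° ↑)

359°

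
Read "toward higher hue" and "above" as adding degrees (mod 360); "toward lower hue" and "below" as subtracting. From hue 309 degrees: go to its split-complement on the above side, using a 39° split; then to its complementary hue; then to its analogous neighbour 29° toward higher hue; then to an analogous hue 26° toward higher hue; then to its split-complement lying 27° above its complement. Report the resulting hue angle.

250°

309 + 219 = 528 → 528 − 360 = 168°   (split-comp 39° ↑)
168 + 180 = 348°   (complement)
348 + 29 = 377 → 377 − 360 = 17°   (analog 29° ↑)
17 + 26 = 43°   (analog 26° ↑)
43 + 207 = 250°   (split-comp 27° ↑)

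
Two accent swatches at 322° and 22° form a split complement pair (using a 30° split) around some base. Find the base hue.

The accents sit 30° either side of the complement, so the complement is their short-arc midpoint on the wheel.
Short-arc midpoint of 322° and 22°: 352°.
Base is 180° from the complement: 352 − 180 = 172°

172°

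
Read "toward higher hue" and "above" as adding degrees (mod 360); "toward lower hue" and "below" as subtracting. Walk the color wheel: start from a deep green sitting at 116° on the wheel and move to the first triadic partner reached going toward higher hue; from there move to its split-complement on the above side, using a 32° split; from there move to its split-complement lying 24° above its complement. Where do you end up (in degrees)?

292°

triadic ↑ +120°: 116 + 120 = 236°
split-comp 32° ↑ +212°: 236 + 212 = 448 → 448 − 360 = 88°
split-comp 24° ↑ +204°: 88 + 204 = 292°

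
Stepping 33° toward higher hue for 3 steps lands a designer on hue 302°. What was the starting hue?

3 steps of 33° (toward higher hue) give a net shift of +99°.
Start = end − shift: 302 − 99 = 203°

203°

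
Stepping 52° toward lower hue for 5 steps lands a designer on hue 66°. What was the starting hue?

326°

5 steps of 52° (toward lower hue) give a net shift of −260°.
Start = end − shift: 66 + 260 = 326°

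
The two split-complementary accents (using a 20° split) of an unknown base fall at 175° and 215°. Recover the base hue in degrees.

The accents sit 20° either side of the complement, so the complement is their short-arc midpoint on the wheel.
Short-arc midpoint of 175° and 215°: 195°.
Base is 180° from the complement: 195 − 180 = 15°

15°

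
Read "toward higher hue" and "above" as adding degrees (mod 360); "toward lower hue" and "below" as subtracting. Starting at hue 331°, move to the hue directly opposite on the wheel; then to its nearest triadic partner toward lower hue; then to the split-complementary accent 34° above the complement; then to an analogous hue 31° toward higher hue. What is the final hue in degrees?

276°

331 + 180 = 511 → 511 − 360 = 151°   (complement)
151 − 120 = 31°   (triadic ↓)
31 + 214 = 245°   (split-comp 34° ↑)
245 + 31 = 276°   (analog 31° ↑)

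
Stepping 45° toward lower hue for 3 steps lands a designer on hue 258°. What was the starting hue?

33°

3 steps of 45° (toward lower hue) give a net shift of −135°.
Start = end − shift: 258 + 135 = 393 → 393 − 360 = 33°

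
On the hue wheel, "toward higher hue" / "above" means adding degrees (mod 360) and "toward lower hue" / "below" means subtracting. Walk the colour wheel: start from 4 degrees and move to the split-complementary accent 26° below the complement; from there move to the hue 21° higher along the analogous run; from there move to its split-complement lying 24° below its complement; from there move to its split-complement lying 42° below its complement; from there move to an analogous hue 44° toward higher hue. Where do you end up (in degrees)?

split-comp 26° ↓ +154°: 4 + 154 = 158°
analog 21° ↑ +21°: 158 + 21 = 179°
split-comp 24° ↓ +156°: 179 + 156 = 335°
split-comp 42° ↓ +138°: 335 + 138 = 473 → 473 − 360 = 113°
analog 44° ↑ +44°: 113 + 44 = 157°

157°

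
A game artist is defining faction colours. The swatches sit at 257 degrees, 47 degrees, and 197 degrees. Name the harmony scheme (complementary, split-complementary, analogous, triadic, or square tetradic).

split-complementary

Sort the hues: 47°, 197°, 257°.
Successive gaps around the wheel: 150°, 60°, 150°.
Two 150° gaps and one 60° gap — a base hue opposite a pair of accents 30° either side of its complement — is the split-complementary pattern.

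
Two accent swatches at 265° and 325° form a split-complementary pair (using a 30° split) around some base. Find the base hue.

115°

The accents sit 30° either side of the complement, so the complement is their short-arc midpoint on the wheel.
Short-arc midpoint of 265° and 325°: 295°.
Base is 180° from the complement: 295 − 180 = 115°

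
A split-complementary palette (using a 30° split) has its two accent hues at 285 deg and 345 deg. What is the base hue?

The accents sit 30° either side of the complement, so the complement is their short-arc midpoint on the wheel.
Short-arc midpoint of 285° and 345°: 315°.
Base is 180° from the complement: 315 − 180 = 135°

135°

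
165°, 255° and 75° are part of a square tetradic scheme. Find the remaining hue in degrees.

345°

A square tetradic scheme places four hues every 90°.
The full set through 75° is {75°, 165°, 255°, 345°}.
Given {75°, 165°, 255°}, the missing hue is 345°.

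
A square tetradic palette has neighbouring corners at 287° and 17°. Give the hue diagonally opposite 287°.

A square tetradic scheme places four hues 90° apart; opposite corners are 180° apart.
287 + 180 = 467 → 467 − 360 = 107°

107°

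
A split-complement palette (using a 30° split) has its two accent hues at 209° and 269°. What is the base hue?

59°

The accents sit 30° either side of the complement, so the complement is their short-arc midpoint on the wheel.
Short-arc midpoint of 209° and 269°: 239°.
Base is 180° from the complement: 239 − 180 = 59°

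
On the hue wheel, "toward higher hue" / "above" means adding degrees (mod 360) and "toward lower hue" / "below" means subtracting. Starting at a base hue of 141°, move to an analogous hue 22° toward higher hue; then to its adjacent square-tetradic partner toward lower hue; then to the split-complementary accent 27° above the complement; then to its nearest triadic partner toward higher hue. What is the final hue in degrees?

40°

141 + 22 = 163°   (analog 22° ↑)
163 − 90 = 73°   (square ↓)
73 + 207 = 280°   (split-comp 27° ↑)
280 + 120 = 400 → 400 − 360 = 40°   (triadic ↑)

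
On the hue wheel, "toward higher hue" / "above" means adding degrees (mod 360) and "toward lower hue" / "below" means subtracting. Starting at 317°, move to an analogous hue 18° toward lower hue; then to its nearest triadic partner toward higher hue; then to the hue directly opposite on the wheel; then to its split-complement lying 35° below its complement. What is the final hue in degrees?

analog 18° ↓ −18°: 317 − 18 = 299°
triadic ↑ +120°: 299 + 120 = 419 → 419 − 360 = 59°
complement +180°: 59 + 180 = 239°
split-comp 35° ↓ +145°: 239 + 145 = 384 → 384 − 360 = 24°

24°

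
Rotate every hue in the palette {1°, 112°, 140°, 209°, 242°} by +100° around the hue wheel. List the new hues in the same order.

101°, 212°, 240°, 309°, 342°

1 + 100 = 101°
112 + 100 = 212°
140 + 100 = 240°
209 + 100 = 309°
242 + 100 = 342°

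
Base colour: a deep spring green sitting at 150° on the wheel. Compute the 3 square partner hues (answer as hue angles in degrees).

240°, 330°, and 60°

150 + 90 = 240°
150 + 180 = 330°
150 + 270 = 420 → 420 − 360 = 60°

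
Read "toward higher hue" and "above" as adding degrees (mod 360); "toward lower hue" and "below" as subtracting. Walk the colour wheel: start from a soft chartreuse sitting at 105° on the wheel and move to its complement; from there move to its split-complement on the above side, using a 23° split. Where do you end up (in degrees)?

complement +180°: 105 + 180 = 285°
split-comp 23° ↑ +203°: 285 + 203 = 488 → 488 − 360 = 128°

128°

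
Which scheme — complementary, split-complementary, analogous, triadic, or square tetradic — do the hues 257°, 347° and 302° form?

Sort the hues: 257°, 302°, 347°.
Successive gaps around the wheel: 45°, 45°, 270°.
A run of hues at equal small steps (45°) with one large closing gap is an analogous group.

analogous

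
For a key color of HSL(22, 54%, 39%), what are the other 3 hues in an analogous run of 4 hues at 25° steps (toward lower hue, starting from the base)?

22 − 25 = -3 → -3 + 360 = 357°
22 − 50 = -28 → -28 + 360 = 332°
22 − 75 = -53 → -53 + 360 = 307°

357°, 332°, and 307°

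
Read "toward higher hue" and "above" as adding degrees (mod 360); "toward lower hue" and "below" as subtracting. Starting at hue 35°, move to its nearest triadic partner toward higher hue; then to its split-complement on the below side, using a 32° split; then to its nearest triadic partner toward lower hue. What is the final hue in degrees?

183°

+120° (triadic ↑): 35 + 120 = 155°
+148° (split-comp 32° ↓): 155 + 148 = 303°
−120° (triadic ↓): 303 − 120 = 183°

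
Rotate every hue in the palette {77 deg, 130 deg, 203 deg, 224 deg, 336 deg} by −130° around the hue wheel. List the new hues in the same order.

77 − 130 = -53 → -53 + 360 = 307°
130 − 130 = 0°
203 − 130 = 73°
224 − 130 = 94°
336 − 130 = 206°

307°, 0°, 73°, 94°, 206°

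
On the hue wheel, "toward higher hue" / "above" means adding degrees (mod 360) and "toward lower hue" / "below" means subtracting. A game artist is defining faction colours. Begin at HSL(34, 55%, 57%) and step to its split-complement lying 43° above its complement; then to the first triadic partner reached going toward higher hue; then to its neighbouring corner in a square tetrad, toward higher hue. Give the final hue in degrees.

+223° (split-comp 43° ↑): 34 + 223 = 257°
+120° (triadic ↑): 257 + 120 = 377 → 377 − 360 = 17°
+90° (square ↑): 17 + 90 = 107°

107°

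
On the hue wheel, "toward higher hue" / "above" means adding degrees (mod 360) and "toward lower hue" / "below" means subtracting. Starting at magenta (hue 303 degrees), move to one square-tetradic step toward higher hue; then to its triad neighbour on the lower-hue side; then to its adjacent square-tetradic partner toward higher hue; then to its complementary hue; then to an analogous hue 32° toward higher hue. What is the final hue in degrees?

215°

square ↑ +90°: 303 + 90 = 393 → 393 − 360 = 33°
triadic ↓ −120°: 33 − 120 = -87 → -87 + 360 = 273°
square ↑ +90°: 273 + 90 = 363 → 363 − 360 = 3°
complement +180°: 3 + 180 = 183°
analog 32° ↑ +32°: 183 + 32 = 215°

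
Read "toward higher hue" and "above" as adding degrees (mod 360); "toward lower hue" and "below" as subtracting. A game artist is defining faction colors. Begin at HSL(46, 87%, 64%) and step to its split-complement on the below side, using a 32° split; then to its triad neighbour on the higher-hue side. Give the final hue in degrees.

+148° (split-comp 32° ↓): 46 + 148 = 194°
+120° (triadic ↑): 194 + 120 = 314°

314°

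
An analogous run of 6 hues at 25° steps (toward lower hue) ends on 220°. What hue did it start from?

345°

5 steps of 25° (toward lower hue) give a net shift of −125°.
Start = end − shift: 220 + 125 = 345°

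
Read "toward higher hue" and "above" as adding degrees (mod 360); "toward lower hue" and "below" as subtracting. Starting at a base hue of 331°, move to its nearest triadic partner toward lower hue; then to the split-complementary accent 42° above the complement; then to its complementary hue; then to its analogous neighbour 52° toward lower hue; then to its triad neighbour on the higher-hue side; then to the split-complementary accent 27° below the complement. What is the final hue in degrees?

114°

triadic ↓ −120°: 331 − 120 = 211°
split-comp 42° ↑ +222°: 211 + 222 = 433 → 433 − 360 = 73°
complement +180°: 73 + 180 = 253°
analog 52° ↓ −52°: 253 − 52 = 201°
triadic ↑ +120°: 201 + 120 = 321°
split-comp 27° ↓ +153°: 321 + 153 = 474 → 474 − 360 = 114°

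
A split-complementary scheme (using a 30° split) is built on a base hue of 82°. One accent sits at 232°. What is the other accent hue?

Split-complementary hues sit 30° either side of the complement.
Complement of the base 82°: 82 + 180 = 262°
The given accent 232° is 30° one side of 262°; the other accent sits 30° the other side: 262 + 30 = 292°

292°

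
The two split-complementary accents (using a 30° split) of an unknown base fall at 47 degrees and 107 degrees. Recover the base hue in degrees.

The accents sit 30° either side of the complement, so the complement is their short-arc midpoint on the wheel.
Short-arc midpoint of 47° and 107°: 77°.
Base is 180° from the complement: 77 − 180 = -103 → -103 + 360 = 257°

257°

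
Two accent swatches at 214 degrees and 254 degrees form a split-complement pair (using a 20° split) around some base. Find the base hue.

The accents sit 20° either side of the complement, so the complement is their short-arc midpoint on the wheel.
Short-arc midpoint of 214° and 254°: 234°.
Base is 180° from the complement: 234 − 180 = 54°

54°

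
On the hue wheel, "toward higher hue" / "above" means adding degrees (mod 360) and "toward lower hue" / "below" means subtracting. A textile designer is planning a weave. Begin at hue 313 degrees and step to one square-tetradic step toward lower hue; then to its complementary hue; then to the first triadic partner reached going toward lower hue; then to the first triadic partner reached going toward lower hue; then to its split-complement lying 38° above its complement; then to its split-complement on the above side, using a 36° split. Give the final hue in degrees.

237°

−90° (square ↓): 313 − 90 = 223°
+180° (complement): 223 + 180 = 403 → 403 − 360 = 43°
−120° (triadic ↓): 43 − 120 = -77 → -77 + 360 = 283°
−120° (triadic ↓): 283 − 120 = 163°
+218° (split-comp 38° ↑): 163 + 218 = 381 → 381 − 360 = 21°
+216° (split-comp 36° ↑): 21 + 216 = 237°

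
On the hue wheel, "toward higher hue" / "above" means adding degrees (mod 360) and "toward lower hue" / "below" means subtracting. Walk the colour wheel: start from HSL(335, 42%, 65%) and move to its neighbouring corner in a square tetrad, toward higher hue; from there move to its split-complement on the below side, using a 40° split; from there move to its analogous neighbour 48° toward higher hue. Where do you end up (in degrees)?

253°

335 + 90 = 425 → 425 − 360 = 65°   (square ↑)
65 + 140 = 205°   (split-comp 40° ↓)
205 + 48 = 253°   (analog 48° ↑)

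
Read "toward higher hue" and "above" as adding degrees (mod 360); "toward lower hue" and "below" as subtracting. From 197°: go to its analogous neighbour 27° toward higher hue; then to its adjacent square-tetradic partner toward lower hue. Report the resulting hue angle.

134°

197 + 27 = 224°   (analog 27° ↑)
224 − 90 = 134°   (square ↓)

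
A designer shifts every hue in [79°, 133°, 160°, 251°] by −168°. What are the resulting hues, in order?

271°, 325°, 352°, 83°

79 − 168 = -89 → -89 + 360 = 271°
133 − 168 = -35 → -35 + 360 = 325°
160 − 168 = -8 → -8 + 360 = 352°
251 − 168 = 83°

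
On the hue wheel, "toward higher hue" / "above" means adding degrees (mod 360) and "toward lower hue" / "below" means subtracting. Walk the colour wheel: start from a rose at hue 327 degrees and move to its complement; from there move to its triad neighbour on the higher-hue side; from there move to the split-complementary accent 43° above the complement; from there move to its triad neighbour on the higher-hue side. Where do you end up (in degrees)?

327 + 180 = 507 → 507 − 360 = 147°   (complement)
147 + 120 = 267°   (triadic ↑)
267 + 223 = 490 → 490 − 360 = 130°   (split-comp 43° ↑)
130 + 120 = 250°   (triadic ↑)

250°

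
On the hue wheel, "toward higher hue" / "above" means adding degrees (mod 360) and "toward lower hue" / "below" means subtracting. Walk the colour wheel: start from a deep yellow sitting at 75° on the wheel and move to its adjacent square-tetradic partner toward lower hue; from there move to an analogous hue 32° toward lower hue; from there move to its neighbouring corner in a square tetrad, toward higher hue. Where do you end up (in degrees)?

43°

−90° (square ↓): 75 − 90 = -15 → -15 + 360 = 345°
−32° (analog 32° ↓): 345 − 32 = 313°
+90° (square ↑): 313 + 90 = 403 → 403 − 360 = 43°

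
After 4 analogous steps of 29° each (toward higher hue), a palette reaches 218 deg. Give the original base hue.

4 steps of 29° (toward higher hue) give a net shift of +116°.
Start = end − shift: 218 − 116 = 102°

102°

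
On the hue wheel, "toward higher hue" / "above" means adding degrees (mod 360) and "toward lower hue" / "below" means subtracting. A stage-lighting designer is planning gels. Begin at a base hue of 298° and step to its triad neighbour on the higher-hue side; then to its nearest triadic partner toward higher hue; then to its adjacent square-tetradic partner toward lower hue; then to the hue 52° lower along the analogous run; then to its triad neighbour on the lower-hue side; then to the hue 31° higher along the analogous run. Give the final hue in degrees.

triadic ↑ +120°: 298 + 120 = 418 → 418 − 360 = 58°
triadic ↑ +120°: 58 + 120 = 178°
square ↓ −90°: 178 − 90 = 88°
analog 52° ↓ −52°: 88 − 52 = 36°
triadic ↓ −120°: 36 − 120 = -84 → -84 + 360 = 276°
analog 31° ↑ +31°: 276 + 31 = 307°

307°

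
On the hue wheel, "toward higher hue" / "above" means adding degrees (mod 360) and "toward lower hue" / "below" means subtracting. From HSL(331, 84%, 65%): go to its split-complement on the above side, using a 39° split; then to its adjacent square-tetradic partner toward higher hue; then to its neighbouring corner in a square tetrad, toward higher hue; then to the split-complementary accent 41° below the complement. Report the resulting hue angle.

split-comp 39° ↑ +219°: 331 + 219 = 550 → 550 − 360 = 190°
square ↑ +90°: 190 + 90 = 280°
square ↑ +90°: 280 + 90 = 370 → 370 − 360 = 10°
split-comp 41° ↓ +139°: 10 + 139 = 149°

149°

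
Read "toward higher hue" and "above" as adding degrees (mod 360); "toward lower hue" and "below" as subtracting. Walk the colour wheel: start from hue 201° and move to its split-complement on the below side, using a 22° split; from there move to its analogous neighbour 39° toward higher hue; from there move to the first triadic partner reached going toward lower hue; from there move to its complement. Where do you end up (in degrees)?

split-comp 22° ↓ +158°: 201 + 158 = 359°
analog 39° ↑ +39°: 359 + 39 = 398 → 398 − 360 = 38°
triadic ↓ −120°: 38 − 120 = -82 → -82 + 360 = 278°
complement +180°: 278 + 180 = 458 → 458 − 360 = 98°

98°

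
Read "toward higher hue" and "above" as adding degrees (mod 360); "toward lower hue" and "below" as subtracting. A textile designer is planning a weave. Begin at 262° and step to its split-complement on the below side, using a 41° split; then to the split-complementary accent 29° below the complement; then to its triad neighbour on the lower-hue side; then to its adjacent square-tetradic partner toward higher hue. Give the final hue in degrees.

162°

262 + 139 = 401 → 401 − 360 = 41°   (split-comp 41° ↓)
41 + 151 = 192°   (split-comp 29° ↓)
192 − 120 = 72°   (triadic ↓)
72 + 90 = 162°   (square ↑)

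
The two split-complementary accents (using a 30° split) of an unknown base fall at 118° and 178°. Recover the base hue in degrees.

The accents sit 30° either side of the complement, so the complement is their short-arc midpoint on the wheel.
Short-arc midpoint of 118° and 178°: 148°.
Base is 180° from the complement: 148 − 180 = -32 → -32 + 360 = 328°

328°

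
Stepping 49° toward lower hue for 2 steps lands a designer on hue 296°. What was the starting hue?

34°

2 steps of 49° (toward lower hue) give a net shift of −98°.
Start = end − shift: 296 + 98 = 394 → 394 − 360 = 34°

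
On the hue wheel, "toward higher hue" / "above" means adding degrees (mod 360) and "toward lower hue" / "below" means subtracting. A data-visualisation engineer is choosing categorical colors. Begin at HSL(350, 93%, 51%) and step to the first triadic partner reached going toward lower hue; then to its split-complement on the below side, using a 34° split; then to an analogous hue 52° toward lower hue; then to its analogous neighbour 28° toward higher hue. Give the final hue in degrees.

triadic ↓ −120°: 350 − 120 = 230°
split-comp 34° ↓ +146°: 230 + 146 = 376 → 376 − 360 = 16°
analog 52° ↓ −52°: 16 − 52 = -36 → -36 + 360 = 324°
analog 28° ↑ +28°: 324 + 28 = 352°

352°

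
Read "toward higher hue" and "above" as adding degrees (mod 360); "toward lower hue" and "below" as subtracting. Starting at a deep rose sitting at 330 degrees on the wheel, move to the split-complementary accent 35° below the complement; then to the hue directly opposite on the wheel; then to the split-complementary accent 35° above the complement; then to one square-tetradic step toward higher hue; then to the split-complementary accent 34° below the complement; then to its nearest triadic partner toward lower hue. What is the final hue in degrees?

266°

330 + 145 = 475 → 475 − 360 = 115°   (split-comp 35° ↓)
115 + 180 = 295°   (complement)
295 + 215 = 510 → 510 − 360 = 150°   (split-comp 35° ↑)
150 + 90 = 240°   (square ↑)
240 + 146 = 386 → 386 − 360 = 26°   (split-comp 34° ↓)
26 − 120 = -94 → -94 + 360 = 266°   (triadic ↓)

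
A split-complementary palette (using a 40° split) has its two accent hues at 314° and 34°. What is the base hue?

174°

The accents sit 40° either side of the complement, so the complement is their short-arc midpoint on the wheel.
Short-arc midpoint of 314° and 34°: 354°.
Base is 180° from the complement: 354 − 180 = 174°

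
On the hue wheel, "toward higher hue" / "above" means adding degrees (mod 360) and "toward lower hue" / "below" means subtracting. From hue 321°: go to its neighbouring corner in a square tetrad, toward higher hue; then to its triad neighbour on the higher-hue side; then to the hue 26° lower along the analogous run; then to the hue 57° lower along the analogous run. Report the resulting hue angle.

88°

square ↑ +90°: 321 + 90 = 411 → 411 − 360 = 51°
triadic ↑ +120°: 51 + 120 = 171°
analog 26° ↓ −26°: 171 − 26 = 145°
analog 57° ↓ −57°: 145 − 57 = 88°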